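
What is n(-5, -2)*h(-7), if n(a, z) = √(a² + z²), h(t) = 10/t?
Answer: -10*√29/7 ≈ -7.6931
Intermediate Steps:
n(-5, -2)*h(-7) = √((-5)² + (-2)²)*(10/(-7)) = √(25 + 4)*(10*(-⅐)) = √29*(-10/7) = -10*√29/7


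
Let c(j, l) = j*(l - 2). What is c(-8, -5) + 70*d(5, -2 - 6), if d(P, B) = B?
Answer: -504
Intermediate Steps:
c(j, l) = j*(-2 + l)
c(-8, -5) + 70*d(5, -2 - 6) = -8*(-2 - 5) + 70*(-2 - 6) = -8*(-7) + 70*(-8) = 56 - 560 = -504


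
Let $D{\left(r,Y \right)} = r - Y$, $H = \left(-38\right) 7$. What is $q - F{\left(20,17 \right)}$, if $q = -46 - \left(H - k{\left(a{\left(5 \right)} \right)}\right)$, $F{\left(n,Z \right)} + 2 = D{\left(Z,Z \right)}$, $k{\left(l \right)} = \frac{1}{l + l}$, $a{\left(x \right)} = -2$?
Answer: $\frac{887}{4} \approx 221.75$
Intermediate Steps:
$k{\left(l \right)} = \frac{1}{2 l}$
$H = -266$
$F{\left(n,Z \right)} = -2$ ($F{\left(n,Z \right)} = -2 + \left(Z - Z\right) = -2 + 0 = -2$)
$q = \frac{879}{4}$ ($q = -46 + \left(\frac{1}{2 \left(-2\right)} - -266\right) = -46 + \left(\frac{1}{2} \left(- \frac{1}{2}\right) + 266\right) = -46 + \left(- \frac{1}{4} + 266\right) = -46 + \frac{1063}{4} = \frac{879}{4} \approx 219.75$)
$q - F{\left(20,17 \right)} = \frac{879}{4} - -2 = \frac{879}{4} + 2 = \frac{887}{4}$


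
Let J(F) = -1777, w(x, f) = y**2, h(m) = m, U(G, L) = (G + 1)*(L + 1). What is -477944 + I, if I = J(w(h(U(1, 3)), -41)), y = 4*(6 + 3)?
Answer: -479721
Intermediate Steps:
U(G, L) = (1 + G)*(1 + L)
y = 36 (y = 4*9 = 36)
w(x, f) = 1296 (w(x, f) = 36**2 = 1296)
I = -1777
-477944 + I = -477944 - 1777 = -479721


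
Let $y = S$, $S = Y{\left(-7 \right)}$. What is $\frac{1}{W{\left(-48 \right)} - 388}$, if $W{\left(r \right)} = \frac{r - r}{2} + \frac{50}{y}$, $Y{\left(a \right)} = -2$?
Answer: $- \frac{1}{413} \approx -0.0024213$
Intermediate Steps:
$S = -2$
$y = -2$
$W{\left(r \right)} = -25$ ($W{\left(r \right)} = \frac{r - r}{2} + \frac{50}{-2} = 0 \cdot \frac{1}{2} + 50 \left(- \frac{1}{2}\right) = 0 - 25 = -25$)
$\frac{1}{W{\left(-48 \right)} - 388} = \frac{1}{-25 - 388} = \frac{1}{-413} = - \frac{1}{413}$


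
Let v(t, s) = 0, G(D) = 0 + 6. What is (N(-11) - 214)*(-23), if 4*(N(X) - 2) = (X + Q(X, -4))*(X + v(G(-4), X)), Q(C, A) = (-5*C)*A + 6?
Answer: -37421/4 ≈ -9355.3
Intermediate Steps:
Q(C, A) = 6 - 5*A*C (Q(C, A) = -5*A*C + 6 = 6 - 5*A*C)
G(D) = 6
N(X) = 2 + X*(6 + 21*X)/4 (N(X) = 2 + ((X + (6 - 5*(-4)*X))*(X + 0))/4 = 2 + ((X + (6 + 20*X))*X)/4 = 2 + ((6 + 21*X)*X)/4 = 2 + (X*(6 + 21*X))/4 = 2 + X*(6 + 21*X)/4)
(N(-11) - 214)*(-23) = ((2 + (3/2)*(-11) + (21/4)*(-11)**2) - 214)*(-23) = ((2 - 33/2 + (21/4)*121) - 214)*(-23) = ((2 - 33/2 + 2541/4) - 214)*(-23) = (2483/4 - 214)*(-23) = (1627/4)*(-23) = -37421/4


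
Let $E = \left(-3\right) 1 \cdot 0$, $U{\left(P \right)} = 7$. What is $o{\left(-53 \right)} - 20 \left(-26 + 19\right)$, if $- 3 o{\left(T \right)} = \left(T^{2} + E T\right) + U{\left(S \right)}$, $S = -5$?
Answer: $- \frac{2396}{3} \approx -798.67$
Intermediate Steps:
$E = 0$ ($E = \left(-3\right) 0 = 0$)
$o{\left(T \right)} = - \frac{7}{3} - \frac{T^{2}}{3}$ ($o{\left(T \right)} = - \frac{\left(T^{2} + 0 T\right) + 7}{3} = - \frac{\left(T^{2} + 0\right) + 7}{3} = - \frac{T^{2} + 7}{3} = - \frac{7 + T^{2}}{3} = - \frac{7}{3} - \frac{T^{2}}{3}$)
$o{\left(-53 \right)} - 20 \left(-26 + 19\right) = \left(- \frac{7}{3} - \frac{\left(-53\right)^{2}}{3}\right) - 20 \left(-26 + 19\right) = \left(- \frac{7}{3} - \frac{2809}{3}\right) - 20 \left(-7\right) = \left(- \frac{7}{3} - \frac{2809}{3}\right) - -140 = - \frac{2816}{3} + 140 = - \frac{2396}{3}$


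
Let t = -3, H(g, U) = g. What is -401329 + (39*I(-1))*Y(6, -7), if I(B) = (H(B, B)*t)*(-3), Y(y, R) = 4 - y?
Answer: -400627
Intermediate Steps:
I(B) = 9*B (I(B) = (B*(-3))*(-3) = -3*B*(-3) = 9*B)
-401329 + (39*I(-1))*Y(6, -7) = -401329 + (39*(9*(-1)))*(4 - 1*6) = -401329 + (39*(-9))*(4 - 6) = -401329 - 351*(-2) = -401329 + 702 = -400627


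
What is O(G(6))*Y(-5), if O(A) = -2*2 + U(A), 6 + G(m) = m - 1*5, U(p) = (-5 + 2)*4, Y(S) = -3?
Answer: 48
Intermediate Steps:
U(p) = -12 (U(p) = -3*4 = -12)
G(m) = -11 + m (G(m) = -6 + (m - 1*5) = -6 + (m - 5) = -6 + (-5 + m) = -11 + m)
O(A) = -16 (O(A) = -2*2 - 12 = -4 - 12 = -16)
O(G(6))*Y(-5) = -16*(-3) = 48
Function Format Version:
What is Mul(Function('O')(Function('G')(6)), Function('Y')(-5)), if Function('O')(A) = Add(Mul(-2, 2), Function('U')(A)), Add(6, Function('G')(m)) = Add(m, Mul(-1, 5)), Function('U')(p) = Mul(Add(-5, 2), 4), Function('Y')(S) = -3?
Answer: 48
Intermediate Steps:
Function('U')(p) = -12 (Function('U')(p) = Mul(-3, 4) = -12)
Function('G')(m) = Add(-11, m) (Function('G')(m) = Add(-6, Add(m, Mul(-1, 5))) = Add(-6, Add(m, -5)) = Add(-6, Add(-5, m)) = Add(-11, m))
Function('O')(A) = -16 (Function('O')(A) = Add(Mul(-2, 2), -12) = Add(-4, -12) = -16)
Mul(Function('O')(Function('G')(6)), Function('Y')(-5)) = Mul(-16, -3) = 48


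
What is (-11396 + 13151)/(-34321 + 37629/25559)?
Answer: -8971209/175434562 ≈ -0.051137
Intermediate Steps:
(-11396 + 13151)/(-34321 + 37629/25559) = 1755/(-34321 + 37629*(1/25559)) = 1755/(-34321 + 37629/25559) = 1755/(-877172810/25559) = 1755*(-25559/877172810) = -8971209/175434562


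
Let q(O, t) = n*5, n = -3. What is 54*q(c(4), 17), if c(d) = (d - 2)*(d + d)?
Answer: -810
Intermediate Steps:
c(d) = 2*d*(-2 + d) (c(d) = (-2 + d)*(2*d) = 2*d*(-2 + d))
q(O, t) = -15 (q(O, t) = -3*5 = -15)
54*q(c(4), 17) = 54*(-15) = -810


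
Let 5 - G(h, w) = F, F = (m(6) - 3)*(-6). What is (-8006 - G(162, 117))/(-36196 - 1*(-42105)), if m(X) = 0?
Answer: -7993/5909 ≈ -1.3527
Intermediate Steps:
F = 18 (F = (0 - 3)*(-6) = -3*(-6) = 18)
G(h, w) = -13 (G(h, w) = 5 - 1*18 = 5 - 18 = -13)
(-8006 - G(162, 117))/(-36196 - 1*(-42105)) = (-8006 - 1*(-13))/(-36196 - 1*(-42105)) = (-8006 + 13)/(-36196 + 42105) = -7993/5909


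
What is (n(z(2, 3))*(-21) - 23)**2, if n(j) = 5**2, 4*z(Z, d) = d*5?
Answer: 300304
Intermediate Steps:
z(Z, d) = 5*d/4 (z(Z, d) = (d*5)/4 = (5*d)/4 = 5*d/4)
n(j) = 25
(n(z(2, 3))*(-21) - 23)**2 = (25*(-21) - 23)**2 = (-525 - 23)**2 = (-548)**2 = 300304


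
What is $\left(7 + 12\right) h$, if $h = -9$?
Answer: $-171$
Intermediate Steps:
$\left(7 + 12\right) h = \left(7 + 12\right) \left(-9\right) = 19 \left(-9\right) = -171$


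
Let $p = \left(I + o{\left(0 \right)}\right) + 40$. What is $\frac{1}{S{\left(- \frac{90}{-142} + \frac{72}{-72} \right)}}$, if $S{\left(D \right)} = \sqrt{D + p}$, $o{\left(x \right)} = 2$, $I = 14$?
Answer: $\frac{\sqrt{11218}}{790} \approx 0.13407$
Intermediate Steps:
$p = 56$ ($p = \left(14 + 2\right) + 40 = 16 + 40 = 56$)
$S{\left(D \right)} = \sqrt{56 + D}$ ($S{\left(D \right)} = \sqrt{D + 56} = \sqrt{56 + D}$)
$\frac{1}{S{\left(- \frac{90}{-142} + \frac{72}{-72} \right)}} = \frac{1}{\sqrt{56 + \left(- \frac{90}{-142} + \frac{72}{-72}\right)}} = \frac{1}{\sqrt{56 + \left(\left(-90\right) \left(- \frac{1}{142}\right) + 72 \left(- \frac{1}{72}\right)\right)}} = \frac{1}{\sqrt{56 + \left(\frac{45}{71} - 1\right)}} = \frac{1}{\sqrt{56 - \frac{26}{71}}} = \frac{1}{\sqrt{\frac{3950}{71}}} = \frac{1}{\frac{5}{71} \sqrt{11218}} = \frac{\sqrt{11218}}{790}$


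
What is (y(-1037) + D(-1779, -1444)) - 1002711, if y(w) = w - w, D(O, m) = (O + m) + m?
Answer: -1007378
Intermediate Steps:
D(O, m) = O + 2*m
y(w) = 0
(y(-1037) + D(-1779, -1444)) - 1002711 = (0 + (-1779 + 2*(-1444))) - 1002711 = (0 + (-1779 - 2888)) - 1002711 = (0 - 4667) - 1002711 = -4667 - 1002711 = -1007378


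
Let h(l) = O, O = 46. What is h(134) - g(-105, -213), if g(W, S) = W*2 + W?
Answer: 361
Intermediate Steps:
g(W, S) = 3*W (g(W, S) = 2*W + W = 3*W)
h(l) = 46
h(134) - g(-105, -213) = 46 - 3*(-105) = 46 - 1*(-315) = 46 + 315 = 361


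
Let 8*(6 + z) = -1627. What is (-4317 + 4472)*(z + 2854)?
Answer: 3279335/8 ≈ 4.0992e+5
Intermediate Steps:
z = -1675/8 (z = -6 + (1/8)*(-1627) = -6 - 1627/8 = -1675/8 ≈ -209.38)
(-4317 + 4472)*(z + 2854) = (-4317 + 4472)*(-1675/8 + 2854) = 155*(21157/8) = 3279335/8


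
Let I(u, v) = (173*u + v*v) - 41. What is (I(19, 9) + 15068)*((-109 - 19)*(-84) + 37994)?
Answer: 896682670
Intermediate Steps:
I(u, v) = -41 + v**2 + 173*u (I(u, v) = (173*u + v**2) - 41 = (v**2 + 173*u) - 41 = -41 + v**2 + 173*u)
(I(19, 9) + 15068)*((-109 - 19)*(-84) + 37994) = ((-41 + 9**2 + 173*19) + 15068)*((-109 - 19)*(-84) + 37994) = ((-41 + 81 + 3287) + 15068)*(-128*(-84) + 37994) = (3327 + 15068)*(10752 + 37994) = 18395*48746 = 896682670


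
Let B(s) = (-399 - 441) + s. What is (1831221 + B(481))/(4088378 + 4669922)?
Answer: 915431/4379150 ≈ 0.20904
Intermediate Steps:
B(s) = -840 + s
(1831221 + B(481))/(4088378 + 4669922) = (1831221 + (-840 + 481))/(4088378 + 4669922) = (1831221 - 359)/8758300 = 1830862*(1/8758300) = 915431/4379150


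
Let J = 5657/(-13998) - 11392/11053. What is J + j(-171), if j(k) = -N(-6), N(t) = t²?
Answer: -5791908221/154719894 ≈ -37.435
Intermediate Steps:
J = -221992037/154719894 (J = 5657*(-1/13998) - 11392*1/11053 = -5657/13998 - 11392/11053 = -221992037/154719894 ≈ -1.4348)
j(k) = -36 (j(k) = -1*(-6)² = -1*36 = -36)
J + j(-171) = -221992037/154719894 - 36 = -5791908221/154719894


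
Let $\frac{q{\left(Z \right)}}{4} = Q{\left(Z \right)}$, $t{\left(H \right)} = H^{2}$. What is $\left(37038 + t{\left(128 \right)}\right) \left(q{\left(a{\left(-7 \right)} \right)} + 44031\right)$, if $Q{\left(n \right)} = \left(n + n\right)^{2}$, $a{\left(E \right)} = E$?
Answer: $2394106930$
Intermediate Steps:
$Q{\left(n \right)} = 4 n^{2}$ ($Q{\left(n \right)} = \left(2 n\right)^{2} = 4 n^{2}$)
$q{\left(Z \right)} = 16 Z^{2}$ ($q{\left(Z \right)} = 4 \cdot 4 Z^{2} = 16 Z^{2}$)
$\left(37038 + t{\left(128 \right)}\right) \left(q{\left(a{\left(-7 \right)} \right)} + 44031\right) = \left(37038 + 128^{2}\right) \left(16 \left(-7\right)^{2} + 44031\right) = \left(37038 + 16384\right) \left(16 \cdot 49 + 44031\right) = 53422 \left(784 + 44031\right) = 53422 \cdot 44815 = 2394106930$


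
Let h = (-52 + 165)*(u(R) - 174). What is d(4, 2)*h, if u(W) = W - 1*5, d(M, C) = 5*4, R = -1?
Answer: -406800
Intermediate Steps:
d(M, C) = 20
u(W) = -5 + W (u(W) = W - 5 = -5 + W)
h = -20340 (h = (-52 + 165)*((-5 - 1) - 174) = 113*(-6 - 174) = 113*(-180) = -20340)
d(4, 2)*h = 20*(-20340) = -406800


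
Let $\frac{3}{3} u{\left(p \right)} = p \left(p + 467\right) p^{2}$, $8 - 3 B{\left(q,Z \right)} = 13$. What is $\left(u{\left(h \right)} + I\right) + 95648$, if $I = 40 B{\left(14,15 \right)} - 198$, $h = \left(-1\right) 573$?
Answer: $\frac{59826426556}{3} \approx 1.9942 \cdot 10^{10}$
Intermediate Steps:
$h = -573$
$B{\left(q,Z \right)} = - \frac{5}{3}$ ($B{\left(q,Z \right)} = \frac{8}{3} - \frac{13}{3} = - \frac{5}{3}$)
$u{\left(p \right)} = p^{3} \left(467 + p\right)$ ($u{\left(p \right)} = p \left(p + 467\right) p^{2} = p \left(467 + p\right) p^{2} = p^{3} \left(467 + p\right)$)
$I = - \frac{794}{3}$ ($I = 40 \left(- \frac{5}{3}\right) - 198 = - \frac{200}{3} - 198 = - \frac{794}{3} \approx -264.67$)
$\left(u{\left(h \right)} + I\right) + 95648 = \left(\left(-573\right)^{3} \left(467 - 573\right) - \frac{794}{3}\right) + 95648 = \left(\left(-188132517\right) \left(-106\right) - \frac{794}{3}\right) + 95648 = \left(19942046802 - \frac{794}{3}\right) + 95648 = \frac{59826139612}{3} + 95648 = \frac{59826426556}{3}$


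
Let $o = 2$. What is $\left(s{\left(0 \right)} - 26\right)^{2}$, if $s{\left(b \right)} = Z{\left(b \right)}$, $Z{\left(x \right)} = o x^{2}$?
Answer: $676$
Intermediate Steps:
$Z{\left(x \right)} = 2 x^{2}$
$s{\left(b \right)} = 2 b^{2}$
$\left(s{\left(0 \right)} - 26\right)^{2} = \left(2 \cdot 0^{2} - 26\right)^{2} = \left(2 \cdot 0 - 26\right)^{2} = \left(0 - 26\right)^{2} = \left(-26\right)^{2} = 676$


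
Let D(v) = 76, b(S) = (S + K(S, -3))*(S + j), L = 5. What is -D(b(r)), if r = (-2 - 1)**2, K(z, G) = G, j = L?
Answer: -76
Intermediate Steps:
j = 5
r = 9 (r = (-3)**2 = 9)
b(S) = (-3 + S)*(5 + S) (b(S) = (S - 3)*(S + 5) = (-3 + S)*(5 + S))
-D(b(r)) = -1*76 = -76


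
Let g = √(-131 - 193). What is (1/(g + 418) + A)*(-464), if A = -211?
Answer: 2142213180/21881 + 1044*I/21881 ≈ 97903.0 + 0.047713*I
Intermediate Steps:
g = 18*I (g = √(-324) = 18*I ≈ 18.0*I)
(1/(g + 418) + A)*(-464) = (1/(18*I + 418) - 211)*(-464) = (1/(418 + 18*I) - 211)*(-464) = ((418 - 18*I)/175048 - 211)*(-464) = (-211 + (418 - 18*I)/175048)*(-464) = 97904 - 58*(418 - 18*I)/21881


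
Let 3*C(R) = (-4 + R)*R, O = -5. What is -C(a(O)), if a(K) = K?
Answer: -15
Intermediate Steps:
C(R) = R*(-4 + R)/3 (C(R) = ((-4 + R)*R)/3 = (R*(-4 + R))/3 = R*(-4 + R)/3)
-C(a(O)) = -(-5)*(-4 - 5)/3 = -(-5)*(-9)/3 = -1*15 = -15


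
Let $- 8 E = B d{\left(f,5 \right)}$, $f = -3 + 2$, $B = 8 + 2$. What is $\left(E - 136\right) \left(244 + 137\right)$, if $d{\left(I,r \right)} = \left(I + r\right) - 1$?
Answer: $- \frac{212979}{4} \approx -53245.0$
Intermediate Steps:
$B = 10$
$f = -1$
$d{\left(I,r \right)} = -1 + I + r$
$E = - \frac{15}{4}$ ($E = - \frac{10 \left(-1 - 1 + 5\right)}{8} = - \frac{10 \cdot 3}{8} = \left(- \frac{1}{8}\right) 30 = - \frac{15}{4} \approx -3.75$)
$\left(E - 136\right) \left(244 + 137\right) = \left(- \frac{15}{4} - 136\right) \left(244 + 137\right) = \left(- \frac{559}{4}\right) 381 = - \frac{212979}{4}$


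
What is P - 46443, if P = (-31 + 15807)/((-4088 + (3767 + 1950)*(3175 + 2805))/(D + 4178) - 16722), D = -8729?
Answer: -853676058353/18380899 ≈ -46444.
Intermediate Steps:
P = -11966096/18380899 (P = (-31 + 15807)/((-4088 + (3767 + 1950)*(3175 + 2805))/(-8729 + 4178) - 16722) = 15776/((-4088 + 5717*5980)/(-4551) - 16722) = 15776/((-4088 + 34187660)*(-1/4551) - 16722) = 15776/(34183572*(-1/4551) - 16722) = 15776/(-11394524/1517 - 16722) = 15776/(-36761798/1517) = 15776*(-1517/36761798) = -11966096/18380899 ≈ -0.65101)
P - 46443 = -11966096/18380899 - 46443 = -853676058353/18380899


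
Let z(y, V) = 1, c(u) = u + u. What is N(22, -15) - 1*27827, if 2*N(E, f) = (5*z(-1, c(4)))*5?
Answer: -55629/2 ≈ -27815.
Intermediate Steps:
c(u) = 2*u
N(E, f) = 25/2 (N(E, f) = ((5*1)*5)/2 = (5*5)/2 = (½)*25 = 25/2)
N(22, -15) - 1*27827 = 25/2 - 1*27827 = 25/2 - 27827 = -55629/2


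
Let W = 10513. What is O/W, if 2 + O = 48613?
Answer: 48611/10513 ≈ 4.6239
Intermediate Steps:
O = 48611 (O = -2 + 48613 = 48611)
O/W = 48611/10513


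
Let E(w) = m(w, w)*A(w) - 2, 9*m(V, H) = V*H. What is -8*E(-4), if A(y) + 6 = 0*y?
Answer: 304/3 ≈ 101.33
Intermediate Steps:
m(V, H) = H*V/9 (m(V, H) = (V*H)/9 = (H*V)/9 = H*V/9)
A(y) = -6 (A(y) = -6 + 0*y = -6 + 0 = -6)
E(w) = -2 - 2*w²/3 (E(w) = (w*w/9)*(-6) - 2 = (w²/9)*(-6) - 2 = -2*w²/3 - 2 = -2 - 2*w²/3)
-8*E(-4) = -8*(-2 - ⅔*(-4)²) = -8*(-2 - ⅔*16) = -8*(-2 - 32/3) = -8*(-38/3) = 304/3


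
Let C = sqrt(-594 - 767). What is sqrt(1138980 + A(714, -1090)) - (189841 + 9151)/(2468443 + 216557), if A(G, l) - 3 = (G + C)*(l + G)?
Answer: -24874/335625 + sqrt(870519 - 376*I*sqrt(1361)) ≈ 932.97 - 7.4333*I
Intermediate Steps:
C = I*sqrt(1361) (C = sqrt(-1361) = I*sqrt(1361) ≈ 36.892*I)
A(G, l) = 3 + (G + l)*(G + I*sqrt(1361)) (A(G, l) = 3 + (G + I*sqrt(1361))*(l + G) = 3 + (G + I*sqrt(1361))*(G + l) = 3 + (G + l)*(G + I*sqrt(1361)))
sqrt(1138980 + A(714, -1090)) - (189841 + 9151)/(2468443 + 216557) = sqrt(1138980 + (3 + 714**2 + 714*(-1090) + I*714*sqrt(1361) + I*(-1090)*sqrt(1361))) - (189841 + 9151)/(2468443 + 216557) = sqrt(1138980 + (3 + 509796 - 778260 + 714*I*sqrt(1361) - 1090*I*sqrt(1361))) - 198992/2685000 = sqrt(1138980 + (-268461 - 376*I*sqrt(1361))) - 198992/2685000 = sqrt(870519 - 376*I*sqrt(1361)) - 1*24874/335625 = sqrt(870519 - 376*I*sqrt(1361)) - 24874/335625 = -24874/335625 + sqrt(870519 - 376*I*sqrt(1361))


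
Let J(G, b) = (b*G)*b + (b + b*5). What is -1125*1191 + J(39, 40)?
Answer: -1277235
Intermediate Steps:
J(G, b) = 6*b + G*b**2 (J(G, b) = (G*b)*b + (b + 5*b) = G*b**2 + 6*b = 6*b + G*b**2)
-1125*1191 + J(39, 40) = -1125*1191 + 40*(6 + 39*40) = -1339875 + 40*(6 + 1560) = -1339875 + 40*1566 = -1339875 + 62640 = -1277235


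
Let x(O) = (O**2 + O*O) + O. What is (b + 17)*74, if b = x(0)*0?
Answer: 1258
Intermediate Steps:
x(O) = O + 2*O**2 (x(O) = (O**2 + O**2) + O = 2*O**2 + O = O + 2*O**2)
b = 0 (b = (0*(1 + 2*0))*0 = (0*(1 + 0))*0 = (0*1)*0 = 0*0 = 0)
(b + 17)*74 = (0 + 17)*74 = 17*74 = 1258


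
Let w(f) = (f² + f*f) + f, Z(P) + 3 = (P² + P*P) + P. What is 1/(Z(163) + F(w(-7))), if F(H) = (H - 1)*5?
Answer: 1/53748 ≈ 1.8605e-5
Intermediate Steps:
Z(P) = -3 + P + 2*P² (Z(P) = -3 + ((P² + P*P) + P) = -3 + ((P² + P²) + P) = -3 + (2*P² + P) = -3 + (P + 2*P²) = -3 + P + 2*P²)
w(f) = f + 2*f² (w(f) = (f² + f²) + f = 2*f² + f = f + 2*f²)
F(H) = -5 + 5*H (F(H) = (-1 + H)*5 = -5 + 5*H)
1/(Z(163) + F(w(-7))) = 1/((-3 + 163 + 2*163²) + (-5 + 5*(-7*(1 + 2*(-7))))) = 1/((-3 + 163 + 2*26569) + (-5 + 5*(-7*(1 - 14)))) = 1/((-3 + 163 + 53138) + (-5 + 5*(-7*(-13)))) = 1/(53298 + (-5 + 5*91)) = 1/(53298 + (-5 + 455)) = 1/(53298 + 450) = 1/53748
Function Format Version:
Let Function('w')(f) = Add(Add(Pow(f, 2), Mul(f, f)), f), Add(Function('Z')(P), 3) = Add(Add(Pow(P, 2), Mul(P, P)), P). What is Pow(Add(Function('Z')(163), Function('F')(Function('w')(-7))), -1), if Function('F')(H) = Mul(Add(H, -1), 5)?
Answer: Rational(1, 53748) ≈ 1.8605e-5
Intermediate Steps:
Function('Z')(P) = Add(-3, P, Mul(2, Pow(P, 2))) (Function('Z')(P) = Add(-3, Add(Add(Pow(P, 2), Mul(P, P)), P)) = Add(-3, Add(Add(Pow(P, 2), Pow(P, 2)), P)) = Add(-3, Add(Mul(2, Pow(P, 2)), P)) = Add(-3, Add(P, Mul(2, Pow(P, 2)))) = Add(-3, P, Mul(2, Pow(P, 2))))
Function('w')(f) = Add(f, Mul(2, Pow(f, 2))) (Function('w')(f) = Add(Add(Pow(f, 2), Pow(f, 2)), f) = Add(Mul(2, Pow(f, 2)), f) = Add(f, Mul(2, Pow(f, 2))))
Function('F')(H) = Add(-5, Mul(5, H)) (Function('F')(H) = Mul(Add(-1, H), 5) = Add(-5, Mul(5, H)))
Pow(Add(Function('Z')(163), Function('F')(Function('w')(-7))), -1) = Pow(Add(Add(-3, 163, Mul(2, Pow(163, 2))), Add(-5, Mul(5, Mul(-7, Add(1, Mul(2, -7)))))), -1) = Pow(Add(Add(-3, 163, Mul(2, 26569)), Add(-5, Mul(5, Mul(-7, Add(1, -14))))), -1) = Pow(Add(Add(-3, 163, 53138), Add(-5, Mul(5, Mul(-7, -13)))), -1) = Pow(Add(53298, Add(-5, Mul(5, 91))), -1) = Pow(Add(53298, Add(-5, 455)), -1) = Pow(Add(53298, 450), -1) = Pow(53748, -1) = Rational(1, 53748)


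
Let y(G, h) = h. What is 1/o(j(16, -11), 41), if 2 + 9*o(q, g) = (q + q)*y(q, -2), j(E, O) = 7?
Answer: -3/10 ≈ -0.30000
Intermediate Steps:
o(q, g) = -2/9 - 4*q/9 (o(q, g) = -2/9 + ((q + q)*(-2))/9 = -2/9 + ((2*q)*(-2))/9 = -2/9 + (-4*q)/9 = -2/9 - 4*q/9)
1/o(j(16, -11), 41) = 1/(-2/9 - 4/9*7) = 1/(-2/9 - 28/9) = 1/(-10/3) = -3/10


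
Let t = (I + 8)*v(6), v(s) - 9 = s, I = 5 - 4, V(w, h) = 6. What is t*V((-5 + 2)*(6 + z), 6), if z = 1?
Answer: 810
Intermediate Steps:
I = 1
v(s) = 9 + s
t = 135 (t = (1 + 8)*(9 + 6) = 9*15 = 135)
t*V((-5 + 2)*(6 + z), 6) = 135*6 = 810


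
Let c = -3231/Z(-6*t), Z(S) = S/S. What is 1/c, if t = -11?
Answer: -1/3231 ≈ -0.00030950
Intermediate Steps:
Z(S) = 1
c = -3231 (c = -3231/1 = -3231*1 = -3231)
1/c = 1/(-3231) = -1/3231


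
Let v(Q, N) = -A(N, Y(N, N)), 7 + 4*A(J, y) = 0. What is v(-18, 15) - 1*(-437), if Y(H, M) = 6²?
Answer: 1755/4 ≈ 438.75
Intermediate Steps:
Y(H, M) = 36
A(J, y) = -7/4 (A(J, y) = -7/4 + (¼)*0 = -7/4 + 0 = -7/4)
v(Q, N) = 7/4 (v(Q, N) = -1*(-7/4) = 7/4)
v(-18, 15) - 1*(-437) = 7/4 - 1*(-437) = 7/4 + 437 = 1755/4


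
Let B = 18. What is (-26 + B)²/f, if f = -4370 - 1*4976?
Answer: -32/4673 ≈ -0.0068479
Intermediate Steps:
f = -9346 (f = -4370 - 4976 = -9346)
(-26 + B)²/f = (-26 + 18)²/(-9346) = (-8)²*(-1/9346) = 64*(-1/9346) = -32/4673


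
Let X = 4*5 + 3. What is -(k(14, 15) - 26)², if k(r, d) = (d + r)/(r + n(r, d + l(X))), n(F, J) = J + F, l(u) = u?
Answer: -2845969/4356 ≈ -653.34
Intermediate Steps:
X = 23 (X = 20 + 3 = 23)
n(F, J) = F + J
k(r, d) = (d + r)/(23 + d + 2*r) (k(r, d) = (d + r)/(r + (r + (d + 23))) = (d + r)/(r + (r + (23 + d))) = (d + r)/(r + (23 + d + r)) = (d + r)/(23 + d + 2*r))
-(k(14, 15) - 26)² = -((15 + 14)/(23 + 15 + 2*14) - 26)² = -(29/(23 + 15 + 28) - 26)² = -(29/66 - 26)² = -(-1687/66)² = -1*2845969/4356 = -2845969/4356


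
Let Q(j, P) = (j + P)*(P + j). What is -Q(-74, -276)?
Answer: -122500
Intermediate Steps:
Q(j, P) = (P + j)² (Q(j, P) = (P + j)*(P + j) = (P + j)²)
-Q(-74, -276) = -(-276 - 74)² = -1*(-350)² = -1*122500 = -122500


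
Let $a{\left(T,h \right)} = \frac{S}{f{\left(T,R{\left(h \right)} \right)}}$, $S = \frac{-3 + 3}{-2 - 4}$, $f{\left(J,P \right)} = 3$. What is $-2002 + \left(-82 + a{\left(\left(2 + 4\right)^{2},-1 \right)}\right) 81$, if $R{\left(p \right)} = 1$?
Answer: $-8644$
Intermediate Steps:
$S = 0$ ($S = \frac{0}{-6} = 0 \left(- \frac{1}{6}\right) = 0$)
$a{\left(T,h \right)} = 0$ ($a{\left(T,h \right)} = \frac{0}{3} = 0 \cdot \frac{1}{3} = 0$)
$-2002 + \left(-82 + a{\left(\left(2 + 4\right)^{2},-1 \right)}\right) 81 = -2002 + \left(-82 + 0\right) 81 = -2002 - 6642 = -8644$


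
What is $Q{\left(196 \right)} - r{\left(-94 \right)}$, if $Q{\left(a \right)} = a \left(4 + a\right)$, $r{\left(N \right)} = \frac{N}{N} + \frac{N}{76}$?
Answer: $\frac{1489609}{38} \approx 39200.0$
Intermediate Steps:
$r{\left(N \right)} = 1 + \frac{N}{76}$ ($r{\left(N \right)} = 1 + N \frac{1}{76} = 1 + \frac{N}{76}$)
$Q{\left(196 \right)} - r{\left(-94 \right)} = 196 \left(4 + 196\right) - \left(1 + \frac{1}{76} \left(-94\right)\right) = 196 \cdot 200 - \left(1 - \frac{47}{38}\right) = 39200 - - \frac{9}{38} = 39200 + \frac{9}{38} = \frac{1489609}{38}$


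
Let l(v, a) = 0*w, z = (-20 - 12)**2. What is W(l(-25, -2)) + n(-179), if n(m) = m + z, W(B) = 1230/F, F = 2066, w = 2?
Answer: 873500/1033 ≈ 845.60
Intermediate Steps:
z = 1024 (z = (-32)**2 = 1024)
l(v, a) = 0 (l(v, a) = 0*2 = 0)
W(B) = 615/1033 (W(B) = 1230/2066 = 1230*(1/2066) = 615/1033)
n(m) = 1024 + m (n(m) = m + 1024 = 1024 + m)
W(l(-25, -2)) + n(-179) = 615/1033 + (1024 - 179) = 615/1033 + 845 = 873500/1033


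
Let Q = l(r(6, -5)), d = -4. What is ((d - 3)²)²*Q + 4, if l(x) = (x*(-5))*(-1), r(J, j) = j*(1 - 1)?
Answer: 4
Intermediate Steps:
r(J, j) = 0 (r(J, j) = j*0 = 0)
l(x) = 5*x (l(x) = -5*x*(-1) = 5*x)
Q = 0 (Q = 5*0 = 0)
((d - 3)²)²*Q + 4 = ((-4 - 3)²)²*0 + 4 = ((-7)²)²*0 + 4 = 49²*0 + 4 = 2401*0 + 4 = 0 + 4 = 4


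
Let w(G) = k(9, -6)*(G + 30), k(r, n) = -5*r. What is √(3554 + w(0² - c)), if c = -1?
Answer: √2159 ≈ 46.465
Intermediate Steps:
w(G) = -1350 - 45*G (w(G) = (-5*9)*(G + 30) = -45*(30 + G) = -1350 - 45*G)
√(3554 + w(0² - c)) = √(3554 + (-1350 - 45*(0² - 1*(-1)))) = √(3554 + (-1350 - 45*(0 + 1))) = √(3554 + (-1350 - 45*1)) = √(3554 + (-1350 - 45)) = √(3554 - 1395) = √2159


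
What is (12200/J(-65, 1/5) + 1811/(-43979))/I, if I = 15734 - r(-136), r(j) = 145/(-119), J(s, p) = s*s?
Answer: 11391527/62973744821 ≈ 0.00018089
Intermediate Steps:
J(s, p) = s²
r(j) = -145/119 (r(j) = 145*(-1/119) = -145/119)
I = 1872491/119 (I = 15734 - 1*(-145/119) = 15734 + 145/119 = 1872491/119 ≈ 15735.)
(12200/J(-65, 1/5) + 1811/(-43979))/I = (12200/((-65)²) + 1811/(-43979))/(1872491/119) = (12200/4225 + 1811*(-1/43979))*(119/1872491) = (12200*(1/4225) - 1811/43979)*(119/1872491) = (488/169 - 1811/43979)*(119/1872491) = (1627361/571727)*(119/1872491) = 11391527/62973744821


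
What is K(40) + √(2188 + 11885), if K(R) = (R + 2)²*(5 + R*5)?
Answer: 361620 + √14073 ≈ 3.6174e+5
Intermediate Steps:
K(R) = (2 + R)²*(5 + 5*R)
K(40) + √(2188 + 11885) = 5*(2 + 40)²*(1 + 40) + √(2188 + 11885) = 5*42²*41 + √14073 = 5*1764*41 + √14073 = 361620 + √14073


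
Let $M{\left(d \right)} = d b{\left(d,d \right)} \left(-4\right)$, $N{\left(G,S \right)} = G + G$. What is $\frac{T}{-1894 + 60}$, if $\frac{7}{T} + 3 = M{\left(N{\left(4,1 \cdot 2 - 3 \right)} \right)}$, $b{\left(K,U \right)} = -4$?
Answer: $- \frac{1}{32750} \approx -3.0534 \cdot 10^{-5}$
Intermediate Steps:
$N{\left(G,S \right)} = 2 G$
$M{\left(d \right)} = 16 d$ ($M{\left(d \right)} = d \left(-4\right) \left(-4\right) = - 4 d \left(-4\right) = 16 d$)
$T = \frac{7}{125}$ ($T = \frac{7}{-3 + 16 \cdot 2 \cdot 4} = \frac{7}{-3 + 16 \cdot 8} = \frac{7}{-3 + 128} = \frac{7}{125} \approx 0.056$)
$\frac{T}{-1894 + 60} = \frac{7}{125 \left(-1894 + 60\right)} = \frac{7}{125 \left(-1834\right)} = \frac{7}{125} \left(- \frac{1}{1834}\right) = - \frac{1}{32750}$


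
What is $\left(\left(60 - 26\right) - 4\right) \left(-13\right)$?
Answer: $-390$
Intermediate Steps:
$\left(\left(60 - 26\right) - 4\right) \left(-13\right) = \left(34 - 4\right) \left(-13\right) = 30 \left(-13\right) = -390$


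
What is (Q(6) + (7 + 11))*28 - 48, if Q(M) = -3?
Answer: 372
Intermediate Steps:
(Q(6) + (7 + 11))*28 - 48 = (-3 + (7 + 11))*28 - 48 = (-3 + 18)*28 - 48 = 15*28 - 48 = 420 - 48 = 372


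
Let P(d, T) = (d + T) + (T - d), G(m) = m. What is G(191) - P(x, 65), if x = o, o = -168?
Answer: 61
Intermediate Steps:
x = -168
P(d, T) = 2*T (P(d, T) = (T + d) + (T - d) = 2*T)
G(191) - P(x, 65) = 191 - 2*65 = 191 - 1*130 = 191 - 130 = 61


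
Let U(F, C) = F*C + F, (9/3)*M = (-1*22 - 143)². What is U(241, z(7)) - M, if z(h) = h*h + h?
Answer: 4662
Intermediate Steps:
z(h) = h + h² (z(h) = h² + h = h + h²)
M = 9075 (M = (-1*22 - 143)²/3 = (-22 - 143)²/3 = (⅓)*(-165)² = (⅓)*27225 = 9075)
U(F, C) = F + C*F (U(F, C) = C*F + F = F + C*F)
U(241, z(7)) - M = 241*(1 + 7*(1 + 7)) - 1*9075 = 241*(1 + 7*8) - 9075 = 241*(1 + 56) - 9075 = 241*57 - 9075 = 13737 - 9075 = 4662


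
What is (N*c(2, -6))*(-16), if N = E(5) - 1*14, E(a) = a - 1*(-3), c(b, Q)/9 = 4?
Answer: 3456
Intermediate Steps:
c(b, Q) = 36 (c(b, Q) = 9*4 = 36)
E(a) = 3 + a (E(a) = a + 3 = 3 + a)
N = -6 (N = (3 + 5) - 1*14 = 8 - 14 = -6)
(N*c(2, -6))*(-16) = -6*36*(-16) = -216*(-16) = 3456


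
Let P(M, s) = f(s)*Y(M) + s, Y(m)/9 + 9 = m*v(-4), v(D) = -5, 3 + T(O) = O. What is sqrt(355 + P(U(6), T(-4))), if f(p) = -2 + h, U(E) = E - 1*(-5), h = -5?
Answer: 2*sqrt(1095) ≈ 66.182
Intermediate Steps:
U(E) = 5 + E (U(E) = E + 5 = 5 + E)
f(p) = -7 (f(p) = -2 - 5 = -7)
T(O) = -3 + O
Y(m) = -81 - 45*m (Y(m) = -81 + 9*(m*(-5)) = -81 + 9*(-5*m) = -81 - 45*m)
P(M, s) = 567 + s + 315*M (P(M, s) = -7*(-81 - 45*M) + s = (567 + 315*M) + s = 567 + s + 315*M)
sqrt(355 + P(U(6), T(-4))) = sqrt(355 + (567 + (-3 - 4) + 315*(5 + 6))) = sqrt(355 + (567 - 7 + 315*11)) = sqrt(355 + (567 - 7 + 3465)) = sqrt(355 + 4025) = sqrt(4380) = 2*sqrt(1095)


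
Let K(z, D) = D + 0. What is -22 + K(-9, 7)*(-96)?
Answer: -694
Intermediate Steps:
K(z, D) = D
-22 + K(-9, 7)*(-96) = -22 + 7*(-96) = -22 - 672 = -694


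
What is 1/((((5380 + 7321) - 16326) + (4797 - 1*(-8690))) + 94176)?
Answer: 1/104038 ≈ 9.6119e-6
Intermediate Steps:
1/((((5380 + 7321) - 16326) + (4797 - 1*(-8690))) + 94176) = 1/(((12701 - 16326) + (4797 + 8690)) + 94176) = 1/((-3625 + 13487) + 94176) = 1/(9862 + 94176) = 1/104038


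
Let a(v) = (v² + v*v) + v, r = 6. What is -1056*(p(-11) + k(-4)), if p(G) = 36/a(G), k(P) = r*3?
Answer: -134208/7 ≈ -19173.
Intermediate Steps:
a(v) = v + 2*v² (a(v) = (v² + v²) + v = 2*v² + v = v + 2*v²)
k(P) = 18 (k(P) = 6*3 = 18)
p(G) = 36/(G*(1 + 2*G)) (p(G) = 36/((G*(1 + 2*G))) = 36*(1/(G*(1 + 2*G))) = 36/(G*(1 + 2*G)))
-1056*(p(-11) + k(-4)) = -1056*(36/(-11*(1 + 2*(-11))) + 18) = -1056*(36*(-1/11)/(1 - 22) + 18) = -1056*(36*(-1/11)/(-21) + 18) = -1056*(36*(-1/11)*(-1/21) + 18) = -1056*(12/77 + 18) = -1056*1398/77 = -134208/7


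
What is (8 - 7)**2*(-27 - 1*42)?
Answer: -69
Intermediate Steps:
(8 - 7)**2*(-27 - 1*42) = 1**2*(-27 - 42) = 1*(-69) = -69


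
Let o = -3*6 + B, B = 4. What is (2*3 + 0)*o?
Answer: -84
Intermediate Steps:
o = -14 (o = -3*6 + 4 = -18 + 4 = -14)
(2*3 + 0)*o = (2*3 + 0)*(-14) = (6 + 0)*(-14) = 6*(-14) = -84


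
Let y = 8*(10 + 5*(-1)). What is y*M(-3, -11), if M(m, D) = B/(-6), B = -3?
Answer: 20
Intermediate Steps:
M(m, D) = ½ (M(m, D) = -3/(-6) = -3*(-⅙) = ½)
y = 40 (y = 8*(10 - 5) = 8*5 = 40)
y*M(-3, -11) = 40*(½) = 20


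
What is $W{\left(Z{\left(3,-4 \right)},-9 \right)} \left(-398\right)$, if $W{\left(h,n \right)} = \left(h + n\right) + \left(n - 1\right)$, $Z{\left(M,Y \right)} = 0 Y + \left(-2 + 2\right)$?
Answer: $7562$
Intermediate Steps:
$Z{\left(M,Y \right)} = 0$ ($Z{\left(M,Y \right)} = 0 + 0 = 0$)
$W{\left(h,n \right)} = -1 + h + 2 n$ ($W{\left(h,n \right)} = \left(h + n\right) + \left(-1 + n\right) = -1 + h + 2 n$)
$W{\left(Z{\left(3,-4 \right)},-9 \right)} \left(-398\right) = \left(-1 + 0 + 2 \left(-9\right)\right) \left(-398\right) = \left(-1 + 0 - 18\right) \left(-398\right) = \left(-19\right) \left(-398\right) = 7562$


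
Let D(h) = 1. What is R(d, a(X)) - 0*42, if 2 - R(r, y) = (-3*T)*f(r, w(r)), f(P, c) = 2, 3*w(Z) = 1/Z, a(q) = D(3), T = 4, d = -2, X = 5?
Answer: 26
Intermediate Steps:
a(q) = 1
w(Z) = 1/(3*Z)
R(r, y) = 26 (R(r, y) = 2 - (-3*4)*2 = 2 - (-12)*2 = 2 - 1*(-24) = 2 + 24 = 26)
R(d, a(X)) - 0*42 = 26 - 0*42 = 26 - 1*0 = 26 + 0 = 26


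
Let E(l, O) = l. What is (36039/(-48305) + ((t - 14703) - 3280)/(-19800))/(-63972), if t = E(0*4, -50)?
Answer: -31019323/12237063141600 ≈ -2.5349e-6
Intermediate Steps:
t = 0 (t = 0*4 = 0)
(36039/(-48305) + ((t - 14703) - 3280)/(-19800))/(-63972) = (36039/(-48305) + ((0 - 14703) - 3280)/(-19800))/(-63972) = (36039*(-1/48305) + (-14703 - 3280)*(-1/19800))*(-1/63972) = (-36039/48305 - 17983*(-1/19800))*(-1/63972) = (-36039/48305 + 17983/19800)*(-1/63972) = (31019323/191287800)*(-1/63972) = -31019323/12237063141600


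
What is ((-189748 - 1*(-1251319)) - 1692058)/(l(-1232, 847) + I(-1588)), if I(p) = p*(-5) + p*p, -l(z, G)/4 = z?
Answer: -630487/2534612 ≈ -0.24875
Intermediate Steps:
l(z, G) = -4*z
I(p) = p² - 5*p (I(p) = -5*p + p² = p² - 5*p)
((-189748 - 1*(-1251319)) - 1692058)/(l(-1232, 847) + I(-1588)) = ((-189748 - 1*(-1251319)) - 1692058)/(-4*(-1232) - 1588*(-5 - 1588)) = ((-189748 + 1251319) - 1692058)/(4928 - 1588*(-1593)) = (1061571 - 1692058)/(4928 + 2529684) = -630487/2534612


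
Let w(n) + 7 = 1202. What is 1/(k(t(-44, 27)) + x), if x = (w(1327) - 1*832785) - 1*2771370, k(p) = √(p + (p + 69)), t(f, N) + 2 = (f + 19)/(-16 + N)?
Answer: -7926512/28558905675387 - √7315/142794528376935 ≈ -2.7755e-7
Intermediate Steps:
t(f, N) = -2 + (19 + f)/(-16 + N) (t(f, N) = -2 + (f + 19)/(-16 + N) = -2 + (19 + f)/(-16 + N))
w(n) = 1195 (w(n) = -7 + 1202 = 1195)
k(p) = √(69 + 2*p) (k(p) = √(p + (69 + p)) = √(69 + 2*p))
x = -3602960 (x = (1195 - 1*832785) - 1*2771370 = (1195 - 832785) - 2771370 = -831590 - 2771370 = -3602960)
1/(k(t(-44, 27)) + x) = 1/(√(69 + 2*((51 - 44 - 2*27)/(-16 + 27))) - 3602960) = 1/(√(69 + 2*((51 - 44 - 54)/11)) - 3602960) = 1/(√(69 + 2*((1/11)*(-47))) - 3602960) = 1/(√(69 + 2*(-47/11)) - 3602960) = 1/(√(69 - 94/11) - 3602960) = 1/(√(665/11) - 3602960) = 1/(√7315/11 - 3602960) = 1/(-3602960 + √7315/11)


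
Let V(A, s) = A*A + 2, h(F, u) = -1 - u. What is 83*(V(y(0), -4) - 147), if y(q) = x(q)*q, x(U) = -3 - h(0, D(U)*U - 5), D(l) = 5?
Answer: -12035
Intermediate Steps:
x(U) = -7 + 5*U (x(U) = -3 - (-1 - (5*U - 5)) = -3 - (-1 - (-5 + 5*U)) = -3 - (-1 + (5 - 5*U)) = -3 - (4 - 5*U) = -3 + (-4 + 5*U) = -7 + 5*U)
y(q) = q*(-7 + 5*q) (y(q) = (-7 + 5*q)*q = q*(-7 + 5*q))
V(A, s) = 2 + A² (V(A, s) = A² + 2 = 2 + A²)
83*(V(y(0), -4) - 147) = 83*((2 + (0*(-7 + 5*0))²) - 147) = 83*((2 + (0*(-7 + 0))²) - 147) = 83*((2 + (0*(-7))²) - 147) = 83*((2 + 0²) - 147) = 83*((2 + 0) - 147) = 83*(2 - 147) = 83*(-145) = -12035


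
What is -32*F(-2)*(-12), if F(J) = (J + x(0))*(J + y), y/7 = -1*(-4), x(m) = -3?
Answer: -49920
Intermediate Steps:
y = 28 (y = 7*(-1*(-4)) = 7*4 = 28)
F(J) = (-3 + J)*(28 + J) (F(J) = (J - 3)*(J + 28) = (-3 + J)*(28 + J))
-32*F(-2)*(-12) = -32*(-84 + (-2)² + 25*(-2))*(-12) = -32*(-84 + 4 - 50)*(-12) = -32*(-130)*(-12) = 4160*(-12) = -49920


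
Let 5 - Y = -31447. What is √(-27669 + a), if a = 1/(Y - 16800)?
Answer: I*√165000318109/2442 ≈ 166.34*I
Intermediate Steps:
Y = 31452 (Y = 5 - 1*(-31447) = 5 + 31447 = 31452)
a = 1/14652 (a = 1/(31452 - 16800) = 1/14652 ≈ 6.8250e-5)
√(-27669 + a) = √(-27669 + 1/14652) = √(-405406187/14652) = I*√165000318109/2442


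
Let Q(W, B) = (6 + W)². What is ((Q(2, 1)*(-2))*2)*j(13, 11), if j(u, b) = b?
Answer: -2816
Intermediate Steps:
((Q(2, 1)*(-2))*2)*j(13, 11) = (((6 + 2)²*(-2))*2)*11 = ((8²*(-2))*2)*11 = ((64*(-2))*2)*11 = -128*2*11 = -256*11 = -2816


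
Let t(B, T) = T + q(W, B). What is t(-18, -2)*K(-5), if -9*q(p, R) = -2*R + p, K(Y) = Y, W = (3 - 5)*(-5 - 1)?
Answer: 110/3 ≈ 36.667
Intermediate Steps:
W = 12 (W = -2*(-6) = 12)
q(p, R) = -p/9 + 2*R/9 (q(p, R) = -(-2*R + p)/9 = -(p - 2*R)/9 = -p/9 + 2*R/9)
t(B, T) = -4/3 + T + 2*B/9 (t(B, T) = T + (-⅑*12 + 2*B/9) = T + (-4/3 + 2*B/9) = -4/3 + T + 2*B/9)
t(-18, -2)*K(-5) = (-4/3 - 2 + (2/9)*(-18))*(-5) = (-4/3 - 2 - 4)*(-5) = -22/3*(-5) = 110/3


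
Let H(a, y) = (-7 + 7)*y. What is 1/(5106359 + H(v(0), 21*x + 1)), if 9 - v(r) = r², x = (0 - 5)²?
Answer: 1/5106359 ≈ 1.9583e-7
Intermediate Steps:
x = 25 (x = (-5)² = 25)
v(r) = 9 - r²
H(a, y) = 0 (H(a, y) = 0*y = 0)
1/(5106359 + H(v(0), 21*x + 1)) = 1/(5106359 + 0) = 1/5106359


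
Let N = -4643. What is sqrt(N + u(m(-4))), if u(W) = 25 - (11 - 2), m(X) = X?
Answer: I*sqrt(4627) ≈ 68.022*I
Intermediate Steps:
u(W) = 16 (u(W) = 25 - 1*9 = 25 - 9 = 16)
sqrt(N + u(m(-4))) = sqrt(-4643 + 16) = sqrt(-4627) = I*sqrt(4627)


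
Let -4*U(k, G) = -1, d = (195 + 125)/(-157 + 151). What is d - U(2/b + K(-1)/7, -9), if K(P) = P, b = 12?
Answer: -643/12 ≈ -53.583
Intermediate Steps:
d = -160/3 (d = 320/(-6) = 320*(-⅙) = -160/3 ≈ -53.333)
U(k, G) = ¼ (U(k, G) = -¼*(-1) = ¼)
d - U(2/b + K(-1)/7, -9) = -160/3 - 1*¼ = -160/3 - ¼ = -643/12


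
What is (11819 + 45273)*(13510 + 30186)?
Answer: 2494692032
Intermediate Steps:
(11819 + 45273)*(13510 + 30186) = 57092*43696 = 2494692032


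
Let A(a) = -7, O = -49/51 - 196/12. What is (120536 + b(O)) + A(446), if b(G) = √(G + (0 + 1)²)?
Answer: 120529 + I*√4709/17 ≈ 1.2053e+5 + 4.0366*I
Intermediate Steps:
O = -294/17 (O = -49*1/51 - 196*1/12 = -49/51 - 49/3 = -294/17 ≈ -17.294)
b(G) = √(1 + G) (b(G) = √(G + 1²) = √(G + 1) = √(1 + G))
(120536 + b(O)) + A(446) = (120536 + √(1 - 294/17)) - 7 = (120536 + √(-277/17)) - 7 = (120536 + I*√4709/17) - 7 = 120529 + I*√4709/17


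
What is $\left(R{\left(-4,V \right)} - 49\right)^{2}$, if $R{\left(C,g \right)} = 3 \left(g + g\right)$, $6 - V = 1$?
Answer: $361$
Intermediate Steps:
$V = 5$ ($V = 6 - 1 = 5$)
$R{\left(C,g \right)} = 6 g$ ($R{\left(C,g \right)} = 3 \cdot 2 g = 6 g$)
$\left(R{\left(-4,V \right)} - 49\right)^{2} = \left(6 \cdot 5 - 49\right)^{2} = \left(30 - 49\right)^{2} = \left(-19\right)^{2} = 361$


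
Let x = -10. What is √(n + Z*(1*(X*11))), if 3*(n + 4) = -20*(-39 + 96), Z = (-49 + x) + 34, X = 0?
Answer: 8*I*√6 ≈ 19.596*I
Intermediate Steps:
Z = -25 (Z = (-49 - 10) + 34 = -59 + 34 = -25)
n = -384 (n = -4 + (-20*(-39 + 96))/3 = -4 + (-20*57)/3 = -4 + (⅓)*(-1140) = -4 - 380 = -384)
√(n + Z*(1*(X*11))) = √(-384 - 25*0*11) = √(-384 - 25*0) = √(-384 + 0) = √(-384) = 8*I*√6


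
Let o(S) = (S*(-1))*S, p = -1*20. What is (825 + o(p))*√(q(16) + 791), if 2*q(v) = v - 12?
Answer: 425*√793 ≈ 11968.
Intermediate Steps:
q(v) = -6 + v/2 (q(v) = (v - 12)/2 = (-12 + v)/2 = -6 + v/2)
p = -20
o(S) = -S² (o(S) = (-S)*S = -S²)
(825 + o(p))*√(q(16) + 791) = (825 - 1*(-20)²)*√((-6 + (½)*16) + 791) = (825 - 1*400)*√((-6 + 8) + 791) = (825 - 400)*√(2 + 791) = 425*√793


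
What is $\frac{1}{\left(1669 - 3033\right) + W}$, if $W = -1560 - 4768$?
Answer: $- \frac{1}{7692} \approx -0.00013001$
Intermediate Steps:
$W = -6328$
$\frac{1}{\left(1669 - 3033\right) + W} = \frac{1}{\left(1669 - 3033\right) - 6328} = \frac{1}{-1364 - 6328} = \frac{1}{-7692} = - \frac{1}{7692}$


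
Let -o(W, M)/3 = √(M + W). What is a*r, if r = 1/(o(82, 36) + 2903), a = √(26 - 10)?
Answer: 11612/8426347 + 12*√118/8426347 ≈ 0.0013935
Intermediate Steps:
o(W, M) = -3*√(M + W)
a = 4 (a = √16 = 4)
r = 1/(2903 - 3*√118) (r = 1/(-3*√(36 + 82) + 2903) = 1/(-3*√118 + 2903) = 1/(2903 - 3*√118) ≈ 0.00034838)
a*r = 4*(2903/8426347 + 3*√118/8426347) = 11612/8426347 + 12*√118/8426347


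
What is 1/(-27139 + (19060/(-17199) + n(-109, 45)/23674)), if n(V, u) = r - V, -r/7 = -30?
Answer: -58167018/1578658378639 ≈ -3.6846e-5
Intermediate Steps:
r = 210 (r = -7*(-30) = 210)
n(V, u) = 210 - V
1/(-27139 + (19060/(-17199) + n(-109, 45)/23674)) = 1/(-27139 + (19060/(-17199) + (210 - 1*(-109))/23674)) = 1/(-27139 + (19060*(-1/17199) + (210 + 109)*(1/23674))) = 1/(-27139 + (-19060/17199 + 319*(1/23674))) = 1/(-27139 + (-19060/17199 + 319/23674)) = 1/(-27139 - 63677137/58167018) = 1/(-1578658378639/58167018) = -58167018/1578658378639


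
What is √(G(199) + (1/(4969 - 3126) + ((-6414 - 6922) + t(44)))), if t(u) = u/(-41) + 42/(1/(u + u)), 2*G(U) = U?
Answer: I*√217920624897830/151126 ≈ 97.681*I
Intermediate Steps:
G(U) = U/2
t(u) = 3443*u/41 (t(u) = u*(-1/41) + 42/(1/(2*u)) = -u/41 + 42/((1/(2*u))) = -u/41 + 42*(2*u) = -u/41 + 84*u = 3443*u/41)
√(G(199) + (1/(4969 - 3126) + ((-6414 - 6922) + t(44)))) = √((½)*199 + (1/(4969 - 3126) + ((-6414 - 6922) + (3443/41)*44))) = √(199/2 + (1/1843 + (-13336 + 151492/41))) = √(199/2 + (1/1843 - 395284/41)) = √(199/2 - 728508371/75563) = √(-1441979705/151126) = I*√217920624897830/151126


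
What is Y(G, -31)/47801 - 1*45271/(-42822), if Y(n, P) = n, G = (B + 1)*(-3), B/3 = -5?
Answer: 166599815/157456494 ≈ 1.0581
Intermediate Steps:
B = -15 (B = 3*(-5) = -15)
G = 42 (G = (-15 + 1)*(-3) = -14*(-3) = 42)
Y(G, -31)/47801 - 1*45271/(-42822) = 42/47801 - 1*45271/(-42822) = 42*(1/47801) - 45271*(-1/42822) = 42/47801 + 45271/42822 = 166599815/157456494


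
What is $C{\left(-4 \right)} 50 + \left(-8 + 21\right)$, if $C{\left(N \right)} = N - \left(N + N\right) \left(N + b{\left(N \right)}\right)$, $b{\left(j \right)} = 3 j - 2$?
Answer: $-7387$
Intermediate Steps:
$b{\left(j \right)} = -2 + 3 j$
$C{\left(N \right)} = N - 2 N \left(-2 + 4 N\right)$ ($C{\left(N \right)} = N - \left(N + N\right) \left(N + \left(-2 + 3 N\right)\right) = N - 2 N \left(-2 + 4 N\right)$)
$C{\left(-4 \right)} 50 + \left(-8 + 21\right) = - 4 \left(5 - -32\right) 50 + \left(-8 + 21\right) = - 4 \left(5 + 32\right) 50 + 13 = \left(-4\right) 37 \cdot 50 + 13 = \left(-148\right) 50 + 13 = -7400 + 13 = -7387$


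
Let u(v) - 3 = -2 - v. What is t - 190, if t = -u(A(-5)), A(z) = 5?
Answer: -186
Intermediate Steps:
u(v) = 1 - v (u(v) = 3 + (-2 - v) = 1 - v)
t = 4 (t = -(1 - 1*5) = -(1 - 5) = -1*(-4) = 4)
t - 190 = 4 - 190 = -186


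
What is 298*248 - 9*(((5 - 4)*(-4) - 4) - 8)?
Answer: 74048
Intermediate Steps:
298*248 - 9*(((5 - 4)*(-4) - 4) - 8) = 73904 - 9*((1*(-4) - 4) - 8) = 73904 - 9*((-4 - 4) - 8) = 73904 - 9*(-8 - 8) = 73904 - 9*(-16) = 73904 + 144 = 74048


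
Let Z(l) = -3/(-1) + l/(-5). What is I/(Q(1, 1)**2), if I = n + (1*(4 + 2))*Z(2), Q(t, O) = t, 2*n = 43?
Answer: 371/10 ≈ 37.100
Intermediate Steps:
n = 43/2 (n = (1/2)*43 = 43/2 ≈ 21.500)
Z(l) = 3 - l/5 (Z(l) = -3*(-1) + l*(-1/5) = 3 - l/5)
I = 371/10 (I = 43/2 + (1*(4 + 2))*(3 - 1/5*2) = 43/2 + (1*6)*(3 - 2/5) = 43/2 + 6*(13/5) = 43/2 + 78/5 = 371/10 ≈ 37.100)
I/(Q(1, 1)**2) = 371/(10*(1**2)) = (371/10)/1 = (371/10)*1 = 371/10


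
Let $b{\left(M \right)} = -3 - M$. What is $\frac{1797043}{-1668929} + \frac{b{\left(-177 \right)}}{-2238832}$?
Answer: $- \frac{2011783883711}{1868225825464} \approx -1.0768$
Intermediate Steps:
$\frac{1797043}{-1668929} + \frac{b{\left(-177 \right)}}{-2238832} = \frac{1797043}{-1668929} + \frac{-3 - -177}{-2238832} = 1797043 \left(- \frac{1}{1668929}\right) + \left(-3 + 177\right) \left(- \frac{1}{2238832}\right) = - \frac{1797043}{1668929} + 174 \left(- \frac{1}{2238832}\right) = - \frac{1797043}{1668929} - \frac{87}{1119416} = - \frac{2011783883711}{1868225825464}$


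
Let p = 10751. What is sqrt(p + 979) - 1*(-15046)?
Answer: 15046 + sqrt(11730) ≈ 15154.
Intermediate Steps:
sqrt(p + 979) - 1*(-15046) = sqrt(10751 + 979) - 1*(-15046) = sqrt(11730) + 15046 = 15046 + sqrt(11730)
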